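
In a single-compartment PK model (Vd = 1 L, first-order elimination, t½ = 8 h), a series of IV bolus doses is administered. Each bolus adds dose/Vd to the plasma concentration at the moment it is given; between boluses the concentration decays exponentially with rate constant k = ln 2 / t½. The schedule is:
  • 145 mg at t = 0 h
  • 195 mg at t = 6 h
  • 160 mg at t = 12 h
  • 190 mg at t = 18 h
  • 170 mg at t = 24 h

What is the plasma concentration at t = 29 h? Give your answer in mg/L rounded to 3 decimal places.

k = ln 2 / 8 = 0.08664 per h
Dose 1 (145 mg at t=0 h): 145·exp(−0.08664·29) = 11.753 mg/L
Dose 2 (195 mg at t=6 h): 195·exp(−0.08664·23) = 26.581 mg/L
Dose 3 (160 mg at t=12 h): 160·exp(−0.08664·17) = 36.680 mg/L
Dose 4 (190 mg at t=18 h): 190·exp(−0.08664·11) = 73.255 mg/L
Dose 5 (170 mg at t=24 h): 170·exp(−0.08664·5) = 110.231 mg/L
C(29) = 11.753 + 26.581 + 36.680 + 73.255 + 110.231 = 258.500 mg/L

258.500 mg/L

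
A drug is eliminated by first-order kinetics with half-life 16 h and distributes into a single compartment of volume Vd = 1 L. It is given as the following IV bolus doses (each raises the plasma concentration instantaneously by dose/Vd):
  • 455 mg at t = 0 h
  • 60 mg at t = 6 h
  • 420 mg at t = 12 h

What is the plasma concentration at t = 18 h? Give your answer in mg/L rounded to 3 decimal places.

k = ln 2 / 16 = 0.04332 per h
Dose 1 (455 mg at t=0 h): 455·exp(−0.04332·18) = 208.618 mg/L
Dose 2 (60 mg at t=6 h): 60·exp(−0.04332·12) = 35.676 mg/L
Dose 3 (420 mg at t=12 h): 420·exp(−0.04332·6) = 323.864 mg/L
C(18) = 208.618 + 35.676 + 323.864 = 568.159 mg/L

568.159 mg/L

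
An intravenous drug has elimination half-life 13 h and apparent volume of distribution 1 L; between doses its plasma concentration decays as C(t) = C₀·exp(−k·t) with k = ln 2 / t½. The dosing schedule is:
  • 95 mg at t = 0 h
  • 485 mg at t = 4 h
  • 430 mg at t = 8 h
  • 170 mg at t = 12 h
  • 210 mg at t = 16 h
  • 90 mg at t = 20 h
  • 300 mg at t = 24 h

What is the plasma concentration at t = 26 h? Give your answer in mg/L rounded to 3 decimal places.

877.325 mg/L

k = ln 2 / 13 = 0.05332 per h
Dose 1 (95 mg at t=0 h): 95·exp(−0.05332·26) = 23.750 mg/L
Dose 2 (485 mg at t=4 h): 485·exp(−0.05332·22) = 150.074 mg/L
Dose 3 (430 mg at t=8 h): 430·exp(−0.05332·18) = 164.686 mg/L
Dose 4 (170 mg at t=12 h): 170·exp(−0.05332·14) = 80.587 mg/L
Dose 5 (210 mg at t=16 h): 210·exp(−0.05332·10) = 123.213 mg/L
Dose 6 (90 mg at t=20 h): 90·exp(−0.05332·6) = 65.359 mg/L
Dose 7 (300 mg at t=24 h): 300·exp(−0.05332·2) = 269.655 mg/L
C(26) = 23.750 + 150.074 + 164.686 + 80.587 + 123.213 + 65.359 + 269.655 = 877.325 mg/L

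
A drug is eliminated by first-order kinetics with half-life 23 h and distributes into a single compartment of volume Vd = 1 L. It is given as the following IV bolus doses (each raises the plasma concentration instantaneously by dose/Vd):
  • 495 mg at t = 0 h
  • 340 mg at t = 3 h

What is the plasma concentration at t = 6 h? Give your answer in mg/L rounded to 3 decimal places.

723.729 mg/L

k = ln 2 / 23 = 0.03014 per h
Dose 1 (495 mg at t=0 h): 495·exp(−0.03014·6) = 413.119 mg/L
Dose 2 (340 mg at t=3 h): 340·exp(−0.03014·3) = 310.609 mg/L
C(6) = 413.119 + 310.609 = 723.729 mg/L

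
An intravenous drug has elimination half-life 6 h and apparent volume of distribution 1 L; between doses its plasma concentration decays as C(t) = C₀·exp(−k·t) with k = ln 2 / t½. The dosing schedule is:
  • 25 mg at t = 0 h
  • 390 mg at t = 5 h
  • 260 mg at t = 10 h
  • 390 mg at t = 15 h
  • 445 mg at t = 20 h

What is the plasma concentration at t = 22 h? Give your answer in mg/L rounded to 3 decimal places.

k = ln 2 / 6 = 0.11552 per h
Dose 1 (25 mg at t=0 h): 25·exp(−0.11552·22) = 1.969 mg/L
Dose 2 (390 mg at t=5 h): 390·exp(−0.11552·17) = 54.720 mg/L
Dose 3 (260 mg at t=10 h): 260·exp(−0.11552·12) = 65.000 mg/L
Dose 4 (390 mg at t=15 h): 390·exp(−0.11552·7) = 173.725 mg/L
Dose 5 (445 mg at t=20 h): 445·exp(−0.11552·2) = 353.197 mg/L
C(22) = 1.969 + 54.720 + 65.000 + 173.725 + 353.197 = 648.611 mg/L

648.611 mg/L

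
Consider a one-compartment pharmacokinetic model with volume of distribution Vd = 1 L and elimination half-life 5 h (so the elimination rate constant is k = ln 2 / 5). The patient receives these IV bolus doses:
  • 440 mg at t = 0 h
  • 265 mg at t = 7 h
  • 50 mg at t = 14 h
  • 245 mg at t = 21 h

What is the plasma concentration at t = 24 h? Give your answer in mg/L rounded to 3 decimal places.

215.038 mg/L

k = ln 2 / 5 = 0.13863 per h
Dose 1 (440 mg at t=0 h): 440·exp(−0.13863·24) = 15.795 mg/L
Dose 2 (265 mg at t=7 h): 265·exp(−0.13863·17) = 25.104 mg/L
Dose 3 (50 mg at t=14 h): 50·exp(−0.13863·10) = 12.500 mg/L
Dose 4 (245 mg at t=21 h): 245·exp(−0.13863·3) = 161.640 mg/L
C(24) = 15.795 + 25.104 + 12.500 + 161.640 = 215.038 mg/L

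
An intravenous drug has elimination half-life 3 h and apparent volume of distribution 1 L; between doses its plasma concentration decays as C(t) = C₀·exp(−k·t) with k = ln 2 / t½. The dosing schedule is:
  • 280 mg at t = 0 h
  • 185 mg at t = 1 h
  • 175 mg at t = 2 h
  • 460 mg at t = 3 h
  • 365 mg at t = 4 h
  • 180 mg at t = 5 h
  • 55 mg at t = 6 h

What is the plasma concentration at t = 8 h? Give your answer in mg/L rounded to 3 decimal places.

538.945 mg/L

k = ln 2 / 3 = 0.23105 per h
Dose 1 (280 mg at t=0 h): 280·exp(−0.23105·8) = 44.097 mg/L
Dose 2 (185 mg at t=1 h): 185·exp(−0.23105·7) = 36.709 mg/L
Dose 3 (175 mg at t=2 h): 175·exp(−0.23105·6) = 43.750 mg/L
Dose 4 (460 mg at t=3 h): 460·exp(−0.23105·5) = 144.891 mg/L
Dose 5 (365 mg at t=4 h): 365·exp(−0.23105·4) = 144.850 mg/L
Dose 6 (180 mg at t=5 h): 180·exp(−0.23105·3) = 90.000 mg/L
Dose 7 (55 mg at t=6 h): 55·exp(−0.23105·2) = 34.648 mg/L
C(8) = 44.097 + 36.709 + 43.750 + 144.891 + 144.850 + 90.000 + 34.648 = 538.945 mg/L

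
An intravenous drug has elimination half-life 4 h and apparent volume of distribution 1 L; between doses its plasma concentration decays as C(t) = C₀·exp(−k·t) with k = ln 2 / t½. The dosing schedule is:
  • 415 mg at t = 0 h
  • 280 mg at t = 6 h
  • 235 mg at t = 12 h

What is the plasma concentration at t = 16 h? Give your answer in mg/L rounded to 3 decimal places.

k = ln 2 / 4 = 0.17329 per h
Dose 1 (415 mg at t=0 h): 415·exp(−0.17329·16) = 25.938 mg/L
Dose 2 (280 mg at t=6 h): 280·exp(−0.17329·10) = 49.497 mg/L
Dose 3 (235 mg at t=12 h): 235·exp(−0.17329·4) = 117.500 mg/L
C(16) = 25.938 + 49.497 + 117.500 = 192.935 mg/L

192.935 mg/L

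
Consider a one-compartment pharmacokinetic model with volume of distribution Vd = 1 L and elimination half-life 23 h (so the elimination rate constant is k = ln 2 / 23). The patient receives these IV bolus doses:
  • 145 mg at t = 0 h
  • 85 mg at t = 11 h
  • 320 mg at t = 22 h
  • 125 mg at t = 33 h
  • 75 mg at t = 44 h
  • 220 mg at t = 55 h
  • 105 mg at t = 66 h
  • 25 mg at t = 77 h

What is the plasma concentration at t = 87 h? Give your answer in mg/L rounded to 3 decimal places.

k = ln 2 / 23 = 0.03014 per h
Dose 1 (145 mg at t=0 h): 145·exp(−0.03014·87) = 10.536 mg/L
Dose 2 (85 mg at t=11 h): 85·exp(−0.03014·76) = 8.604 mg/L
Dose 3 (320 mg at t=22 h): 320·exp(−0.03014·65) = 45.125 mg/L
Dose 4 (125 mg at t=33 h): 125·exp(−0.03014·54) = 24.555 mg/L
Dose 5 (75 mg at t=44 h): 75·exp(−0.03014·43) = 20.524 mg/L
Dose 6 (220 mg at t=55 h): 220·exp(−0.03014·32) = 83.868 mg/L
Dose 7 (105 mg at t=66 h): 105·exp(−0.03014·21) = 55.762 mg/L
Dose 8 (25 mg at t=77 h): 25·exp(−0.03014·10) = 18.495 mg/L
C(87) = 10.536 + 8.604 + 45.125 + 24.555 + 20.524 + 83.868 + 55.762 + 18.495 = 267.470 mg/L

267.470 mg/L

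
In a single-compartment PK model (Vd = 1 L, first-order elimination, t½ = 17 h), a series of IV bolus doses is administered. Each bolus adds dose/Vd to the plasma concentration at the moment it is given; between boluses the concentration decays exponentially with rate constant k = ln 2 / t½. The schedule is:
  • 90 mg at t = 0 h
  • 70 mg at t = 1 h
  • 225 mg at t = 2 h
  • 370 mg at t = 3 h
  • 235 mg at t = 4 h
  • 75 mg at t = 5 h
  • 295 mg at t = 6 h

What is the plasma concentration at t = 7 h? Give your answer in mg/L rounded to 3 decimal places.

1180.569 mg/L

k = ln 2 / 17 = 0.04077 per h
Dose 1 (90 mg at t=0 h): 90·exp(−0.04077·7) = 67.653 mg/L
Dose 2 (70 mg at t=1 h): 70·exp(−0.04077·6) = 54.809 mg/L
Dose 3 (225 mg at t=2 h): 225·exp(−0.04077·5) = 183.503 mg/L
Dose 4 (370 mg at t=3 h): 370·exp(−0.04077·4) = 314.319 mg/L
Dose 5 (235 mg at t=4 h): 235·exp(−0.04077·3) = 207.943 mg/L
Dose 6 (75 mg at t=5 h): 75·exp(−0.04077·2) = 69.127 mg/L
Dose 7 (295 mg at t=6 h): 295·exp(−0.04077·1) = 283.214 mg/L
C(7) = 67.653 + 54.809 + 183.503 + 314.319 + 207.943 + 69.127 + 283.214 = 1180.569 mg/L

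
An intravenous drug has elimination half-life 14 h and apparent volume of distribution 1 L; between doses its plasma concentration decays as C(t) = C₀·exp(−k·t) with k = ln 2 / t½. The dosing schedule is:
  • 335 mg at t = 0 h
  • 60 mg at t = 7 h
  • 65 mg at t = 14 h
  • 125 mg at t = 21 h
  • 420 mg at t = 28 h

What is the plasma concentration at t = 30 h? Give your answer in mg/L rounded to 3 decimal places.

k = ln 2 / 14 = 0.04951 per h
Dose 1 (335 mg at t=0 h): 335·exp(−0.04951·30) = 75.854 mg/L
Dose 2 (60 mg at t=7 h): 60·exp(−0.04951·23) = 19.213 mg/L
Dose 3 (65 mg at t=14 h): 65·exp(−0.04951·16) = 29.436 mg/L
Dose 4 (125 mg at t=21 h): 125·exp(−0.04951·9) = 80.055 mg/L
Dose 5 (420 mg at t=28 h): 420·exp(−0.04951·2) = 380.404 mg/L
C(30) = 75.854 + 19.213 + 29.436 + 80.055 + 380.404 = 584.963 mg/L

584.963 mg/L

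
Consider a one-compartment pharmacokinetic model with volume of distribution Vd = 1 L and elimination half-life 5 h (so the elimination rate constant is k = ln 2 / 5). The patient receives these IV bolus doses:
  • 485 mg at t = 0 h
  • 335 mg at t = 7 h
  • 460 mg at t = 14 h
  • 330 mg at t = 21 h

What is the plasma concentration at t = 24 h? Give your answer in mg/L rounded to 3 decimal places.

381.864 mg/L

k = ln 2 / 5 = 0.13863 per h
Dose 1 (485 mg at t=0 h): 485·exp(−0.13863·24) = 17.410 mg/L
Dose 2 (335 mg at t=7 h): 335·exp(−0.13863·17) = 31.735 mg/L
Dose 3 (460 mg at t=14 h): 460·exp(−0.13863·10) = 115.000 mg/L
Dose 4 (330 mg at t=21 h): 330·exp(−0.13863·3) = 217.719 mg/L
C(24) = 17.410 + 31.735 + 115.000 + 217.719 = 381.864 mg/L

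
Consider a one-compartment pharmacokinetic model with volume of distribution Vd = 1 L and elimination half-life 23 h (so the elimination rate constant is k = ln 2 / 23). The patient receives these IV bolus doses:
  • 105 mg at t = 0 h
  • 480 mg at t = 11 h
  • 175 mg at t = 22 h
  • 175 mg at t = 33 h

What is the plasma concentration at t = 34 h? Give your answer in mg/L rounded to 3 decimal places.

569.385 mg/L

k = ln 2 / 23 = 0.03014 per h
Dose 1 (105 mg at t=0 h): 105·exp(−0.03014·34) = 37.687 mg/L
Dose 2 (480 mg at t=11 h): 480·exp(−0.03014·23) = 240.000 mg/L
Dose 3 (175 mg at t=22 h): 175·exp(−0.03014·12) = 121.893 mg/L
Dose 4 (175 mg at t=33 h): 175·exp(−0.03014·1) = 169.805 mg/L
C(34) = 37.687 + 240.000 + 121.893 + 169.805 = 569.385 mg/L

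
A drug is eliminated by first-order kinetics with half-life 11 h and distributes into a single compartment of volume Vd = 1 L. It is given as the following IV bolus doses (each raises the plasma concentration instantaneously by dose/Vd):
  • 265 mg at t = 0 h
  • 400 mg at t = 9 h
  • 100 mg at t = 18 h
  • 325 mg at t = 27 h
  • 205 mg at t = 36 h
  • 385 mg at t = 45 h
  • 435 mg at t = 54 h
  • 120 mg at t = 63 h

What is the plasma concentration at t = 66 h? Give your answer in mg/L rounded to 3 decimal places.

484.869 mg/L

k = ln 2 / 11 = 0.06301 per h
Dose 1 (265 mg at t=0 h): 265·exp(−0.06301·66) = 4.141 mg/L
Dose 2 (400 mg at t=9 h): 400·exp(−0.06301·57) = 11.020 mg/L
Dose 3 (100 mg at t=18 h): 100·exp(−0.06301·48) = 4.858 mg/L
Dose 4 (325 mg at t=27 h): 325·exp(−0.06301·39) = 27.835 mg/L
Dose 5 (205 mg at t=36 h): 205·exp(−0.06301·30) = 30.957 mg/L
Dose 6 (385 mg at t=45 h): 385·exp(−0.06301·21) = 102.510 mg/L
Dose 7 (435 mg at t=54 h): 435·exp(−0.06301·12) = 204.217 mg/L
Dose 8 (120 mg at t=63 h): 120·exp(−0.06301·3) = 99.330 mg/L
C(66) = 4.141 + 11.020 + 4.858 + 27.835 + 30.957 + 102.510 + 204.217 + 99.330 = 484.869 mg/L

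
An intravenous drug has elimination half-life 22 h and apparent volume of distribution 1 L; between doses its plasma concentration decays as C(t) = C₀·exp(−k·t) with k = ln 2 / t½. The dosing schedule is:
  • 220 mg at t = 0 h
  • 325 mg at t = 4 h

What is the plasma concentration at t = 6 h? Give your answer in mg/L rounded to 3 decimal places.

k = ln 2 / 22 = 0.03151 per h
Dose 1 (220 mg at t=0 h): 220·exp(−0.03151·6) = 182.106 mg/L
Dose 2 (325 mg at t=4 h): 325·exp(−0.03151·2) = 305.153 mg/L
C(6) = 182.106 + 305.153 = 487.258 mg/L

487.258 mg/L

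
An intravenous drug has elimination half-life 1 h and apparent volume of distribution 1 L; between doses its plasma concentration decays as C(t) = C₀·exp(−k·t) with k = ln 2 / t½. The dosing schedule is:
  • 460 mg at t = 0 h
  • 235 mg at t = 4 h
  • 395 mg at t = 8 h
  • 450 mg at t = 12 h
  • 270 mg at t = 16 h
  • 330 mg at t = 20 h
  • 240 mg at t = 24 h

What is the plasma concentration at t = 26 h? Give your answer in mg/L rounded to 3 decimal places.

65.449 mg/L

k = ln 2 / 1 = 0.69315 per h
Dose 1 (460 mg at t=0 h): 460·exp(−0.69315·26) = 0.000 mg/L
Dose 2 (235 mg at t=4 h): 235·exp(−0.69315·22) = 0.000 mg/L
Dose 3 (395 mg at t=8 h): 395·exp(−0.69315·18) = 0.002 mg/L
Dose 4 (450 mg at t=12 h): 450·exp(−0.69315·14) = 0.027 mg/L
Dose 5 (270 mg at t=16 h): 270·exp(−0.69315·10) = 0.264 mg/L
Dose 6 (330 mg at t=20 h): 330·exp(−0.69315·6) = 5.156 mg/L
Dose 7 (240 mg at t=24 h): 240·exp(−0.69315·2) = 60.000 mg/L
C(26) = 0.000 + 0.000 + 0.002 + 0.027 + 0.264 + 5.156 + 60.000 = 65.449 mg/L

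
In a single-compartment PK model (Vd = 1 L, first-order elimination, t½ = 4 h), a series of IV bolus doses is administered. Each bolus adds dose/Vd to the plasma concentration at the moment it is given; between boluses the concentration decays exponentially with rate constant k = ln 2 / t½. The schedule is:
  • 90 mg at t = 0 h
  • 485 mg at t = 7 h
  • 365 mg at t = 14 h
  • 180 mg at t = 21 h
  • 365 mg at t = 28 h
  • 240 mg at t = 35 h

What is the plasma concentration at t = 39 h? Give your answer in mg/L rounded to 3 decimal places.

k = ln 2 / 4 = 0.17329 per h
Dose 1 (90 mg at t=0 h): 90·exp(−0.17329·39) = 0.105 mg/L
Dose 2 (485 mg at t=7 h): 485·exp(−0.17329·32) = 1.895 mg/L
Dose 3 (365 mg at t=14 h): 365·exp(−0.17329·25) = 4.796 mg/L
Dose 4 (180 mg at t=21 h): 180·exp(−0.17329·18) = 7.955 mg/L
Dose 5 (365 mg at t=28 h): 365·exp(−0.17329·11) = 54.258 mg/L
Dose 6 (240 mg at t=35 h): 240·exp(−0.17329·4) = 120.000 mg/L
C(39) = 0.105 + 1.895 + 4.796 + 7.955 + 54.258 + 120.000 = 189.007 mg/L

189.007 mg/L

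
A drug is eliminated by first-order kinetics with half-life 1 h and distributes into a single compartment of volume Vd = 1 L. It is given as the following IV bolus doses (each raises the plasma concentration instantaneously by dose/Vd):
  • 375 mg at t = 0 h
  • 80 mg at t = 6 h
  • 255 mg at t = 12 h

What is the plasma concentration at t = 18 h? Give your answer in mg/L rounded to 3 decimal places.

4.005 mg/L

k = ln 2 / 1 = 0.69315 per h
Dose 1 (375 mg at t=0 h): 375·exp(−0.69315·18) = 0.001 mg/L
Dose 2 (80 mg at t=6 h): 80·exp(−0.69315·12) = 0.020 mg/L
Dose 3 (255 mg at t=12 h): 255·exp(−0.69315·6) = 3.984 mg/L
C(18) = 0.001 + 0.020 + 3.984 = 4.005 mg/L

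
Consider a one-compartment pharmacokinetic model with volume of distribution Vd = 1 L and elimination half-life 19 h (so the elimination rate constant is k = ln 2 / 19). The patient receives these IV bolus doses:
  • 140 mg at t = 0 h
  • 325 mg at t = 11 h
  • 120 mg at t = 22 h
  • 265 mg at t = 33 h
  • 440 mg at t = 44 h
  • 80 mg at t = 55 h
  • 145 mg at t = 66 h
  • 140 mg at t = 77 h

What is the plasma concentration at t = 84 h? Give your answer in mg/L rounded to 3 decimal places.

396.601 mg/L

k = ln 2 / 19 = 0.03648 per h
Dose 1 (140 mg at t=0 h): 140·exp(−0.03648·84) = 6.535 mg/L
Dose 2 (325 mg at t=11 h): 325·exp(−0.03648·73) = 22.662 mg/L
Dose 3 (120 mg at t=22 h): 120·exp(−0.03648·62) = 12.499 mg/L
Dose 4 (265 mg at t=33 h): 265·exp(−0.03648·51) = 41.230 mg/L
Dose 5 (440 mg at t=44 h): 440·exp(−0.03648·40) = 102.260 mg/L
Dose 6 (80 mg at t=55 h): 80·exp(−0.03648·29) = 27.773 mg/L
Dose 7 (145 mg at t=66 h): 145·exp(−0.03648·18) = 75.194 mg/L
Dose 8 (140 mg at t=77 h): 140·exp(−0.03648·7) = 108.448 mg/L
C(84) = 6.535 + 22.662 + 12.499 + 41.230 + 102.260 + 27.773 + 75.194 + 108.448 = 396.601 mg/L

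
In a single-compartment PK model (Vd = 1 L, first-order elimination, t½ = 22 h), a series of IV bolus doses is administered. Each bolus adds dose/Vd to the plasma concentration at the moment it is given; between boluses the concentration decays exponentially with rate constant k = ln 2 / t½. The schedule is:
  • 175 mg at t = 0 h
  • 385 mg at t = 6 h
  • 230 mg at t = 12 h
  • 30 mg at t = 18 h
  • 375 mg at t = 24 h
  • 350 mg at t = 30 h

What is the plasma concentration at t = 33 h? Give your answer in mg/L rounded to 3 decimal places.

k = ln 2 / 22 = 0.03151 per h
Dose 1 (175 mg at t=0 h): 175·exp(−0.03151·33) = 61.872 mg/L
Dose 2 (385 mg at t=6 h): 385·exp(−0.03151·27) = 164.443 mg/L
Dose 3 (230 mg at t=12 h): 230·exp(−0.03151·21) = 118.681 mg/L
Dose 4 (30 mg at t=18 h): 30·exp(−0.03151·15) = 18.701 mg/L
Dose 5 (375 mg at t=24 h): 375·exp(−0.03151·9) = 282.412 mg/L
Dose 6 (350 mg at t=30 h): 350·exp(−0.03151·3) = 318.433 mg/L
C(33) = 61.872 + 164.443 + 118.681 + 18.701 + 282.412 + 318.433 = 964.542 mg/L

964.542 mg/L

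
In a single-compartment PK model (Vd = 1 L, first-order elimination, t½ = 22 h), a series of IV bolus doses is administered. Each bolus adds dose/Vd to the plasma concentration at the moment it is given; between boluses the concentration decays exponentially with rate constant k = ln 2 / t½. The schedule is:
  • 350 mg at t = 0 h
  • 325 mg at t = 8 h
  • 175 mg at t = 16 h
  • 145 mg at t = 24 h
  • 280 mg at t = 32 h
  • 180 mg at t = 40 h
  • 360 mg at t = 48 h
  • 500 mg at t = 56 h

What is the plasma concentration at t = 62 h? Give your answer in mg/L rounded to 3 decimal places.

k = ln 2 / 22 = 0.03151 per h
Dose 1 (350 mg at t=0 h): 350·exp(−0.03151·62) = 49.626 mg/L
Dose 2 (325 mg at t=8 h): 325·exp(−0.03151·54) = 59.291 mg/L
Dose 3 (175 mg at t=16 h): 175·exp(−0.03151·46) = 41.078 mg/L
Dose 4 (145 mg at t=24 h): 145·exp(−0.03151·38) = 43.793 mg/L
Dose 5 (280 mg at t=32 h): 280·exp(−0.03151·30) = 108.808 mg/L
Dose 6 (180 mg at t=40 h): 180·exp(−0.03151·22) = 90.000 mg/L
Dose 7 (360 mg at t=48 h): 360·exp(−0.03151·14) = 231.600 mg/L
Dose 8 (500 mg at t=56 h): 500·exp(−0.03151·6) = 413.877 mg/L
C(62) = 49.626 + 59.291 + 41.078 + 43.793 + 108.808 + 90.000 + 231.600 + 413.877 = 1038.074 mg/L

1038.074 mg/L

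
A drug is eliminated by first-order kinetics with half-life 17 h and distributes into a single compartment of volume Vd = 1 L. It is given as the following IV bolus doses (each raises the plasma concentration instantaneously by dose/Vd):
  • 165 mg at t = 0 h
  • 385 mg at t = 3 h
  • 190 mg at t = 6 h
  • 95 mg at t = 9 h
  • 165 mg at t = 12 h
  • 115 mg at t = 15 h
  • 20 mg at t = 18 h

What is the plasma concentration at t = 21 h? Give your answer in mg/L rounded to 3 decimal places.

k = ln 2 / 17 = 0.04077 per h
Dose 1 (165 mg at t=0 h): 165·exp(−0.04077·21) = 70.085 mg/L
Dose 2 (385 mg at t=3 h): 385·exp(−0.04077·18) = 184.809 mg/L
Dose 3 (190 mg at t=6 h): 190·exp(−0.04077·15) = 103.072 mg/L
Dose 4 (95 mg at t=9 h): 95·exp(−0.04077·12) = 58.241 mg/L
Dose 5 (165 mg at t=12 h): 165·exp(−0.04077·9) = 114.318 mg/L
Dose 6 (115 mg at t=15 h): 115·exp(−0.04077·6) = 90.043 mg/L
Dose 7 (20 mg at t=18 h): 20·exp(−0.04077·3) = 17.697 mg/L
C(21) = 70.085 + 184.809 + 103.072 + 58.241 + 114.318 + 90.043 + 17.697 = 638.266 mg/L

638.266 mg/L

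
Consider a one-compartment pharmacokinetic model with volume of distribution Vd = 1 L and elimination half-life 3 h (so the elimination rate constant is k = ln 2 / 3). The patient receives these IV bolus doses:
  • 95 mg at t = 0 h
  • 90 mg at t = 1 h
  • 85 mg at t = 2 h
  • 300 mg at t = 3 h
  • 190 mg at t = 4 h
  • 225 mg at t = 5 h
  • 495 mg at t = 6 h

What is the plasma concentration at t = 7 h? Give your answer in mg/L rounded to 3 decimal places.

816.802 mg/L

k = ln 2 / 3 = 0.23105 per h
Dose 1 (95 mg at t=0 h): 95·exp(−0.23105·7) = 18.850 mg/L
Dose 2 (90 mg at t=1 h): 90·exp(−0.23105·6) = 22.500 mg/L
Dose 3 (85 mg at t=2 h): 85·exp(−0.23105·5) = 26.773 mg/L
Dose 4 (300 mg at t=3 h): 300·exp(−0.23105·4) = 119.055 mg/L
Dose 5 (190 mg at t=4 h): 190·exp(−0.23105·3) = 95.000 mg/L
Dose 6 (225 mg at t=5 h): 225·exp(−0.23105·2) = 141.741 mg/L
Dose 7 (495 mg at t=6 h): 495·exp(−0.23105·1) = 392.882 mg/L
C(7) = 18.850 + 22.500 + 26.773 + 119.055 + 95.000 + 141.741 + 392.882 = 816.802 mg/L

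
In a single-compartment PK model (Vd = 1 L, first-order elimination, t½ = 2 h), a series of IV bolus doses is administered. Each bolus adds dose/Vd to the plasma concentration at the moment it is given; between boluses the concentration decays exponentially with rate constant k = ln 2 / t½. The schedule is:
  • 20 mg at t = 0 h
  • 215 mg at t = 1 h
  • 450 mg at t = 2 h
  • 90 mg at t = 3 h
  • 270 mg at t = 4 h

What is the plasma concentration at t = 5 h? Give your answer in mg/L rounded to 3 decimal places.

k = ln 2 / 2 = 0.34657 per h
Dose 1 (20 mg at t=0 h): 20·exp(−0.34657·5) = 3.536 mg/L
Dose 2 (215 mg at t=1 h): 215·exp(−0.34657·4) = 53.750 mg/L
Dose 3 (450 mg at t=2 h): 450·exp(−0.34657·3) = 159.099 mg/L
Dose 4 (90 mg at t=3 h): 90·exp(−0.34657·2) = 45.000 mg/L
Dose 5 (270 mg at t=4 h): 270·exp(−0.34657·1) = 190.919 mg/L
C(5) = 3.536 + 53.750 + 159.099 + 45.000 + 190.919 = 452.303 mg/L

452.303 mg/L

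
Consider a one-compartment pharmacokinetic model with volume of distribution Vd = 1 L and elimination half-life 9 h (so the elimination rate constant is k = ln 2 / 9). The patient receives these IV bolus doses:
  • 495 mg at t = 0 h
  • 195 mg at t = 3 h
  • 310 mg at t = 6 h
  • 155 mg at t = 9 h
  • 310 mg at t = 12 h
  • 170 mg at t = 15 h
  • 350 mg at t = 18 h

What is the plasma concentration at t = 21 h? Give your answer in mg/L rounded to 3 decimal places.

846.015 mg/L

k = ln 2 / 9 = 0.07702 per h
Dose 1 (495 mg at t=0 h): 495·exp(−0.07702·21) = 98.220 mg/L
Dose 2 (195 mg at t=3 h): 195·exp(−0.07702·18) = 48.750 mg/L
Dose 3 (310 mg at t=6 h): 310·exp(−0.07702·15) = 97.644 mg/L
Dose 4 (155 mg at t=9 h): 155·exp(−0.07702·12) = 61.512 mg/L
Dose 5 (310 mg at t=12 h): 310·exp(−0.07702·9) = 155.000 mg/L
Dose 6 (170 mg at t=15 h): 170·exp(−0.07702·6) = 107.093 mg/L
Dose 7 (350 mg at t=18 h): 350·exp(−0.07702·3) = 277.795 mg/L
C(21) = 98.220 + 48.750 + 97.644 + 61.512 + 155.000 + 107.093 + 277.795 = 846.015 mg/L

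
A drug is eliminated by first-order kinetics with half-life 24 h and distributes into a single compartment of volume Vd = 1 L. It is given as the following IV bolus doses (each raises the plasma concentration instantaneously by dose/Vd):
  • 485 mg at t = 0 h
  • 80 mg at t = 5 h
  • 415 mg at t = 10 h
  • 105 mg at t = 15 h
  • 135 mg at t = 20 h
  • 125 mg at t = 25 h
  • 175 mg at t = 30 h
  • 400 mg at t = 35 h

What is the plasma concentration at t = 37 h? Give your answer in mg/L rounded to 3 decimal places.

k = ln 2 / 24 = 0.02888 per h
Dose 1 (485 mg at t=0 h): 485·exp(−0.02888·37) = 166.592 mg/L
Dose 2 (80 mg at t=5 h): 80·exp(−0.02888·32) = 31.748 mg/L
Dose 3 (415 mg at t=10 h): 415·exp(−0.02888·27) = 190.278 mg/L
Dose 4 (105 mg at t=15 h): 105·exp(−0.02888·22) = 55.622 mg/L
Dose 5 (135 mg at t=20 h): 135·exp(−0.02888·17) = 82.624 mg/L
Dose 6 (125 mg at t=25 h): 125·exp(−0.02888·12) = 88.388 mg/L
Dose 7 (175 mg at t=30 h): 175·exp(−0.02888·7) = 142.968 mg/L
Dose 8 (400 mg at t=35 h): 400·exp(−0.02888·2) = 377.550 mg/L
C(37) = 166.592 + 31.748 + 190.278 + 55.622 + 82.624 + 88.388 + 142.968 + 377.550 = 1135.769 mg/L

1135.769 mg/L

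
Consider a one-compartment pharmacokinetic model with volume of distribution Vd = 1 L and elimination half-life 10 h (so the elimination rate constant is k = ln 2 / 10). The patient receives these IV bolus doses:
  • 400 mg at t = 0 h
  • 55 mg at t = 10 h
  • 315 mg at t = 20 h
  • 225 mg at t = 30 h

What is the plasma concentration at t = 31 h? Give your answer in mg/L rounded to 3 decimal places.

k = ln 2 / 10 = 0.06931 per h
Dose 1 (400 mg at t=0 h): 400·exp(−0.06931·31) = 46.652 mg/L
Dose 2 (55 mg at t=10 h): 55·exp(−0.06931·21) = 12.829 mg/L
Dose 3 (315 mg at t=20 h): 315·exp(−0.06931·11) = 146.953 mg/L
Dose 4 (225 mg at t=30 h): 225·exp(−0.06931·1) = 209.932 mg/L
C(31) = 46.652 + 12.829 + 146.953 + 209.932 = 416.366 mg/L

416.366 mg/L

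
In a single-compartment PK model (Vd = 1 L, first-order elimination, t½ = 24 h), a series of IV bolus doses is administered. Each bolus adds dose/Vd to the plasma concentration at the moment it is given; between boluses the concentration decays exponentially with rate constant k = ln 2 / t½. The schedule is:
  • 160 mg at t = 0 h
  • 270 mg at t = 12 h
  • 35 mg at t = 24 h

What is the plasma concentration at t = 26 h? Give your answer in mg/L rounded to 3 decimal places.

k = ln 2 / 24 = 0.02888 per h
Dose 1 (160 mg at t=0 h): 160·exp(−0.02888·26) = 75.510 mg/L
Dose 2 (270 mg at t=12 h): 270·exp(−0.02888·14) = 180.203 mg/L
Dose 3 (35 mg at t=24 h): 35·exp(−0.02888·2) = 33.036 mg/L
C(26) = 75.510 + 180.203 + 33.036 = 288.749 mg/L

288.749 mg/L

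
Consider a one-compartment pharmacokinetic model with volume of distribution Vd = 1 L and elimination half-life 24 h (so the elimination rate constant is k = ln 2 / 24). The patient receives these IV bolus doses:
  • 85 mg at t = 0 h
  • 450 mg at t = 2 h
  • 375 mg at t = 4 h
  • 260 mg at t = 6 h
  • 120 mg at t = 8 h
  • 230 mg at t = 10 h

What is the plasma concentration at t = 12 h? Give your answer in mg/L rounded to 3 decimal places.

k = ln 2 / 24 = 0.02888 per h
Dose 1 (85 mg at t=0 h): 85·exp(−0.02888·12) = 60.104 mg/L
Dose 2 (450 mg at t=2 h): 450·exp(−0.02888·10) = 337.119 mg/L
Dose 3 (375 mg at t=4 h): 375·exp(−0.02888·8) = 297.638 mg/L
Dose 4 (260 mg at t=6 h): 260·exp(−0.02888·6) = 218.633 mg/L
Dose 5 (120 mg at t=8 h): 120·exp(−0.02888·4) = 106.908 mg/L
Dose 6 (230 mg at t=10 h): 230·exp(−0.02888·2) = 217.091 mg/L
C(12) = 60.104 + 337.119 + 297.638 + 218.633 + 106.908 + 217.091 = 1237.493 mg/L

1237.493 mg/L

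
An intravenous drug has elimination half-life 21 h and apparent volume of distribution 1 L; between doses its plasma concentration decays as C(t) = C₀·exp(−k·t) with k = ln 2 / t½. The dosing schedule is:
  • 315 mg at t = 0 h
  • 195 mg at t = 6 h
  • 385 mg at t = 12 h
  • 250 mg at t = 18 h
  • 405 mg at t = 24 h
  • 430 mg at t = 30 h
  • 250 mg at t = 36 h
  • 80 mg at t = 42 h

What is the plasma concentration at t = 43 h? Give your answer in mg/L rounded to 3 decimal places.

k = ln 2 / 21 = 0.03301 per h
Dose 1 (315 mg at t=0 h): 315·exp(−0.03301·43) = 76.193 mg/L
Dose 2 (195 mg at t=6 h): 195·exp(−0.03301·37) = 57.497 mg/L
Dose 3 (385 mg at t=12 h): 385·exp(−0.03301·31) = 138.383 mg/L
Dose 4 (250 mg at t=18 h): 250·exp(−0.03301·25) = 109.540 mg/L
Dose 5 (405 mg at t=24 h): 405·exp(−0.03301·19) = 216.319 mg/L
Dose 6 (430 mg at t=30 h): 430·exp(−0.03301·13) = 279.973 mg/L
Dose 7 (250 mg at t=36 h): 250·exp(−0.03301·7) = 198.425 mg/L
Dose 8 (80 mg at t=42 h): 80·exp(−0.03301·1) = 77.403 mg/L
C(43) = 76.193 + 57.497 + 138.383 + 109.540 + 216.319 + 279.973 + 198.425 + 77.403 = 1153.733 mg/L

1153.733 mg/L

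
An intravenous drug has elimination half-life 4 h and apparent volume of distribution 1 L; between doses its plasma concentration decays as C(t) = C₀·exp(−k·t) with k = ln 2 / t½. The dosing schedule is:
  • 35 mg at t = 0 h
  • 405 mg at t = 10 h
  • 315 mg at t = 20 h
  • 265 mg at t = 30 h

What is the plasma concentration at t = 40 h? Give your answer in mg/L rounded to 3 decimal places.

k = ln 2 / 4 = 0.17329 per h
Dose 1 (35 mg at t=0 h): 35·exp(−0.17329·40) = 0.034 mg/L
Dose 2 (405 mg at t=10 h): 405·exp(−0.17329·30) = 2.237 mg/L
Dose 3 (315 mg at t=20 h): 315·exp(−0.17329·20) = 9.844 mg/L
Dose 4 (265 mg at t=30 h): 265·exp(−0.17329·10) = 46.846 mg/L
C(40) = 0.034 + 2.237 + 9.844 + 46.846 = 58.961 mg/L

58.961 mg/L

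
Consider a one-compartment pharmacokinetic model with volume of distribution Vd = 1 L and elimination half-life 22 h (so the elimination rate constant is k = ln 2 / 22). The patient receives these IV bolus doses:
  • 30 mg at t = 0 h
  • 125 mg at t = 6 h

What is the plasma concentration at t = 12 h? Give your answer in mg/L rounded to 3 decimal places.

k = ln 2 / 22 = 0.03151 per h
Dose 1 (30 mg at t=0 h): 30·exp(−0.03151·12) = 20.555 mg/L
Dose 2 (125 mg at t=6 h): 125·exp(−0.03151·6) = 103.469 mg/L
C(12) = 20.555 + 103.469 = 124.024 mg/L

124.024 mg/L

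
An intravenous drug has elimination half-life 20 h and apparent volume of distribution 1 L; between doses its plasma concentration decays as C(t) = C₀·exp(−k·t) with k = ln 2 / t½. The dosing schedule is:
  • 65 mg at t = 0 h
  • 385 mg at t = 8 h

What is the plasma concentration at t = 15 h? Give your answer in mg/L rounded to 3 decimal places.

k = ln 2 / 20 = 0.03466 per h
Dose 1 (65 mg at t=0 h): 65·exp(−0.03466·15) = 38.649 mg/L
Dose 2 (385 mg at t=8 h): 385·exp(−0.03466·7) = 302.065 mg/L
C(15) = 38.649 + 302.065 = 340.714 mg/L

340.714 mg/L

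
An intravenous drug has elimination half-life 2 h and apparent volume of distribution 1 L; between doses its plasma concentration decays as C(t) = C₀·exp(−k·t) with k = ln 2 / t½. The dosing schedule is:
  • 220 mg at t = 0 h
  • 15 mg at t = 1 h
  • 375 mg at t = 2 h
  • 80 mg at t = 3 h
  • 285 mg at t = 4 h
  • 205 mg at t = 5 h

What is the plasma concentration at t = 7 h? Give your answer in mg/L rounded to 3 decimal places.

k = ln 2 / 2 = 0.34657 per h
Dose 1 (220 mg at t=0 h): 220·exp(−0.34657·7) = 19.445 mg/L
Dose 2 (15 mg at t=1 h): 15·exp(−0.34657·6) = 1.875 mg/L
Dose 3 (375 mg at t=2 h): 375·exp(−0.34657·5) = 66.291 mg/L
Dose 4 (80 mg at t=3 h): 80·exp(−0.34657·4) = 20.000 mg/L
Dose 5 (285 mg at t=4 h): 285·exp(−0.34657·3) = 100.763 mg/L
Dose 6 (205 mg at t=5 h): 205·exp(−0.34657·2) = 102.500 mg/L
C(7) = 19.445 + 1.875 + 66.291 + 20.000 + 100.763 + 102.500 = 310.874 mg/L

310.874 mg/L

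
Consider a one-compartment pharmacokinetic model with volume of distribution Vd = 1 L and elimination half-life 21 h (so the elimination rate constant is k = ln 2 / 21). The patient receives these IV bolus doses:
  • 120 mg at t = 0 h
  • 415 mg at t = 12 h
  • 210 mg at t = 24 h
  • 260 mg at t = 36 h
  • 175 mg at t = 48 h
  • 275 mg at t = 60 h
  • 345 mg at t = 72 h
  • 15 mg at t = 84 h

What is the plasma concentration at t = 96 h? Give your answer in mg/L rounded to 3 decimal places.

372.400 mg/L

k = ln 2 / 21 = 0.03301 per h
Dose 1 (120 mg at t=0 h): 120·exp(−0.03301·96) = 5.047 mg/L
Dose 2 (415 mg at t=12 h): 415·exp(−0.03301·84) = 25.937 mg/L
Dose 3 (210 mg at t=24 h): 210·exp(−0.03301·72) = 19.504 mg/L
Dose 4 (260 mg at t=36 h): 260·exp(−0.03301·60) = 35.883 mg/L
Dose 5 (175 mg at t=48 h): 175·exp(−0.03301·48) = 35.890 mg/L
Dose 6 (275 mg at t=60 h): 275·exp(−0.03301·36) = 83.807 mg/L
Dose 7 (345 mg at t=72 h): 345·exp(−0.03301·24) = 156.237 mg/L
Dose 8 (15 mg at t=84 h): 15·exp(−0.03301·12) = 10.094 mg/L
C(96) = 5.047 + 25.937 + 19.504 + 35.883 + 35.890 + 83.807 + 156.237 + 10.094 = 372.400 mg/L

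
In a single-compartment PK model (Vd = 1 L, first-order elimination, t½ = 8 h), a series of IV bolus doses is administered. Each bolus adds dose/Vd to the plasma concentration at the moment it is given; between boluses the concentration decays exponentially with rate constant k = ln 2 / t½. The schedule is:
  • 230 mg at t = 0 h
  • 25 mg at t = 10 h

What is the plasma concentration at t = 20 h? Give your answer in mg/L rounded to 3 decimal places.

51.170 mg/L

k = ln 2 / 8 = 0.08664 per h
Dose 1 (230 mg at t=0 h): 230·exp(−0.08664·20) = 40.659 mg/L
Dose 2 (25 mg at t=10 h): 25·exp(−0.08664·10) = 10.511 mg/L
C(20) = 40.659 + 10.511 = 51.170 mg/L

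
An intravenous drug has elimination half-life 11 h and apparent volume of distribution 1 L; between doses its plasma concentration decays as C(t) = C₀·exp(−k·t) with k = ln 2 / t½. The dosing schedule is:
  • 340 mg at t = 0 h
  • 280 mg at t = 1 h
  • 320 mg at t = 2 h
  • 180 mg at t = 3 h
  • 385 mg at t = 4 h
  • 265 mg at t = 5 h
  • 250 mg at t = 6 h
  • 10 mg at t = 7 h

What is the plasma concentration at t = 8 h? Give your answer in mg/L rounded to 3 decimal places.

k = ln 2 / 11 = 0.06301 per h
Dose 1 (340 mg at t=0 h): 340·exp(−0.06301·8) = 205.375 mg/L
Dose 2 (280 mg at t=1 h): 280·exp(−0.06301·7) = 180.133 mg/L
Dose 3 (320 mg at t=2 h): 320·exp(−0.06301·6) = 219.256 mg/L
Dose 4 (180 mg at t=3 h): 180·exp(−0.06301·5) = 131.353 mg/L
Dose 5 (385 mg at t=4 h): 385·exp(−0.06301·4) = 299.223 mg/L
Dose 6 (265 mg at t=5 h): 265·exp(−0.06301·3) = 219.355 mg/L
Dose 7 (250 mg at t=6 h): 250·exp(−0.06301·2) = 220.398 mg/L
Dose 8 (10 mg at t=7 h): 10·exp(−0.06301·1) = 9.389 mg/L
C(8) = 205.375 + 180.133 + 219.256 + 131.353 + 299.223 + 219.355 + 220.398 + 9.389 = 1484.483 mg/L

1484.483 mg/L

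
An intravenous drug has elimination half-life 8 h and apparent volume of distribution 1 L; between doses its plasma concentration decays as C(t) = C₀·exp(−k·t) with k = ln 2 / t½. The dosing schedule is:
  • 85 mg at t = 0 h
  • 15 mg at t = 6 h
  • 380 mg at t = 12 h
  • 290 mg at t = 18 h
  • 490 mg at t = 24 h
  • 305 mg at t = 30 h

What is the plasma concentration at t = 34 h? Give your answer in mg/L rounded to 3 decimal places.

556.468 mg/L

k = ln 2 / 8 = 0.08664 per h
Dose 1 (85 mg at t=0 h): 85·exp(−0.08664·34) = 4.467 mg/L
Dose 2 (15 mg at t=6 h): 15·exp(−0.08664·28) = 1.326 mg/L
Dose 3 (380 mg at t=12 h): 380·exp(−0.08664·22) = 56.487 mg/L
Dose 4 (290 mg at t=18 h): 290·exp(−0.08664·16) = 72.500 mg/L
Dose 5 (490 mg at t=24 h): 490·exp(−0.08664·10) = 206.020 mg/L
Dose 6 (305 mg at t=30 h): 305·exp(−0.08664·4) = 215.668 mg/L
C(34) = 4.467 + 1.326 + 56.487 + 72.500 + 206.020 + 215.668 = 556.468 mg/L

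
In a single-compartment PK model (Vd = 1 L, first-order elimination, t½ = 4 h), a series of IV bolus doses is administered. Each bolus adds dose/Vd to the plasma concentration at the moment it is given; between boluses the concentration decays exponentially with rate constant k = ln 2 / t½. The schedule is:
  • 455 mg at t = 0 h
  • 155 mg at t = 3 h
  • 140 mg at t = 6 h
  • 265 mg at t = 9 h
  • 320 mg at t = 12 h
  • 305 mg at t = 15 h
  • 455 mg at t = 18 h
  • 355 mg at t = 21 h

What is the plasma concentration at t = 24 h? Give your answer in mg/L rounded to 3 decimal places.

513.135 mg/L

k = ln 2 / 4 = 0.17329 per h
Dose 1 (455 mg at t=0 h): 455·exp(−0.17329·24) = 7.109 mg/L
Dose 2 (155 mg at t=3 h): 155·exp(−0.17329·21) = 4.073 mg/L
Dose 3 (140 mg at t=6 h): 140·exp(−0.17329·18) = 6.187 mg/L
Dose 4 (265 mg at t=9 h): 265·exp(−0.17329·15) = 19.696 mg/L
Dose 5 (320 mg at t=12 h): 320·exp(−0.17329·12) = 40.000 mg/L
Dose 6 (305 mg at t=15 h): 305·exp(−0.17329·9) = 64.118 mg/L
Dose 7 (455 mg at t=18 h): 455·exp(−0.17329·6) = 160.867 mg/L
Dose 8 (355 mg at t=21 h): 355·exp(−0.17329·3) = 211.084 mg/L
C(24) = 7.109 + 4.073 + 6.187 + 19.696 + 40.000 + 64.118 + 160.867 + 211.084 = 513.135 mg/L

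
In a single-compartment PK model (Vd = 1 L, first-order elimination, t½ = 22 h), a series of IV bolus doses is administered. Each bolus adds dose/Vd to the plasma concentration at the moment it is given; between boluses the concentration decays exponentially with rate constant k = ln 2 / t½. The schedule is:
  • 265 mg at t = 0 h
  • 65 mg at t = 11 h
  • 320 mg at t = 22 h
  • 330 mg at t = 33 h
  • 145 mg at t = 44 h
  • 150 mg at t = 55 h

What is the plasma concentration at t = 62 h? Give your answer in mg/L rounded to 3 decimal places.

k = ln 2 / 22 = 0.03151 per h
Dose 1 (265 mg at t=0 h): 265·exp(−0.03151·62) = 37.574 mg/L
Dose 2 (65 mg at t=11 h): 65·exp(−0.03151·51) = 13.034 mg/L
Dose 3 (320 mg at t=22 h): 320·exp(−0.03151·40) = 90.745 mg/L
Dose 4 (330 mg at t=33 h): 330·exp(−0.03151·29) = 132.343 mg/L
Dose 5 (145 mg at t=44 h): 145·exp(−0.03151·18) = 82.238 mg/L
Dose 6 (150 mg at t=55 h): 150·exp(−0.03151·7) = 120.312 mg/L
C(62) = 37.574 + 13.034 + 90.745 + 132.343 + 82.238 + 120.312 = 476.246 mg/L

476.246 mg/L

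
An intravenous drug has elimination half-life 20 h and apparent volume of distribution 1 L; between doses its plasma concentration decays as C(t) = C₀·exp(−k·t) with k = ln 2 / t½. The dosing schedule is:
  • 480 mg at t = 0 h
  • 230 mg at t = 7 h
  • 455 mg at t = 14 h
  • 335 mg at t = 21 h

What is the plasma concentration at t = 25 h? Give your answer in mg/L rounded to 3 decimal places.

927.478 mg/L

k = ln 2 / 20 = 0.03466 per h
Dose 1 (480 mg at t=0 h): 480·exp(−0.03466·25) = 201.815 mg/L
Dose 2 (230 mg at t=7 h): 230·exp(−0.03466·18) = 123.254 mg/L
Dose 3 (455 mg at t=14 h): 455·exp(−0.03466·11) = 310.774 mg/L
Dose 4 (335 mg at t=21 h): 335·exp(−0.03466·4) = 291.634 mg/L
C(25) = 201.815 + 123.254 + 310.774 + 291.634 = 927.478 mg/L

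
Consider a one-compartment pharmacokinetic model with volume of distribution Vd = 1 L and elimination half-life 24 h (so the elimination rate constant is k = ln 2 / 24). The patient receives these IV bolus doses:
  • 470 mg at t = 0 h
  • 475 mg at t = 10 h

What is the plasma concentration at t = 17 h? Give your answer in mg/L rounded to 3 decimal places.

k = ln 2 / 24 = 0.02888 per h
Dose 1 (470 mg at t=0 h): 470·exp(−0.02888·17) = 287.653 mg/L
Dose 2 (475 mg at t=10 h): 475·exp(−0.02888·7) = 388.055 mg/L
C(17) = 287.653 + 388.055 = 675.708 mg/L

675.708 mg/L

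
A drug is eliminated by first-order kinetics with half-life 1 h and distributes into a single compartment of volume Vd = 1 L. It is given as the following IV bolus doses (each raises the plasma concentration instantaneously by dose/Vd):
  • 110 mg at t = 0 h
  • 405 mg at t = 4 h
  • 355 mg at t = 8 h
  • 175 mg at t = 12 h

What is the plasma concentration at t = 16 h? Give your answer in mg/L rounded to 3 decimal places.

12.425 mg/L

k = ln 2 / 1 = 0.69315 per h
Dose 1 (110 mg at t=0 h): 110·exp(−0.69315·16) = 0.002 mg/L
Dose 2 (405 mg at t=4 h): 405·exp(−0.69315·12) = 0.099 mg/L
Dose 3 (355 mg at t=8 h): 355·exp(−0.69315·8) = 1.387 mg/L
Dose 4 (175 mg at t=12 h): 175·exp(−0.69315·4) = 10.938 mg/L
C(16) = 0.002 + 0.099 + 1.387 + 10.938 = 12.425 mg/L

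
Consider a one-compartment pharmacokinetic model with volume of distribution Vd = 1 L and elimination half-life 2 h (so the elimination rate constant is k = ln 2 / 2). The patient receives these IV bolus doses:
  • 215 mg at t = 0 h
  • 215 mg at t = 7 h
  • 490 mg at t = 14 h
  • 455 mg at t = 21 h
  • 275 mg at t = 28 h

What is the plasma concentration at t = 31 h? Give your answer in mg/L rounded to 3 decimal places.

112.857 mg/L

k = ln 2 / 2 = 0.34657 per h
Dose 1 (215 mg at t=0 h): 215·exp(−0.34657·31) = 0.005 mg/L
Dose 2 (215 mg at t=7 h): 215·exp(−0.34657·24) = 0.052 mg/L
Dose 3 (490 mg at t=14 h): 490·exp(−0.34657·17) = 1.353 mg/L
Dose 4 (455 mg at t=21 h): 455·exp(−0.34657·10) = 14.219 mg/L
Dose 5 (275 mg at t=28 h): 275·exp(−0.34657·3) = 97.227 mg/L
C(31) = 0.005 + 0.052 + 1.353 + 14.219 + 97.227 = 112.857 mg/L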